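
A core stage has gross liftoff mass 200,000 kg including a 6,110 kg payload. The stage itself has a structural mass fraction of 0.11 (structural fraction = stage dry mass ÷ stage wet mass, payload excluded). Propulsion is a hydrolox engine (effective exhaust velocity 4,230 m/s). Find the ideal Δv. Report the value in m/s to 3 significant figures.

Stage wet mass = m₀ − payload = 200,000 − 6,110 = 193,890 kg.
Stage dry mass = ε × stage wet mass = 0.11 × 193,890 = 21,327.9 kg.
Burnout mass m_f = stage dry + payload = 21,327.9 + 6,110 = 27,437.9 kg.
Δv = v_e · ln(200,000/27,437.9) = 4230.0 × ln(7.289) = 4230.0 × 1.9864 ≈ 8402 m/s.

Δv ≈ 8400 m/s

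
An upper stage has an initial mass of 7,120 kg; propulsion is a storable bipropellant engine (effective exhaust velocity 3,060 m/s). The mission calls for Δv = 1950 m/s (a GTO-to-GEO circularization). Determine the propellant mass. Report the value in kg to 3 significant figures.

Rocket equation: m₀/m_f = exp(Δv / v_e) = exp(1950 / 3060.0) = exp(0.6373) = 1.8913.
m_f = 7,120 / 1.8913 = 3,764.61 kg, so propellant = m₀ − m_f = 7,120 − 3,764.61 = 3,355.39 kg.

propellant mass ≈ 3360 kg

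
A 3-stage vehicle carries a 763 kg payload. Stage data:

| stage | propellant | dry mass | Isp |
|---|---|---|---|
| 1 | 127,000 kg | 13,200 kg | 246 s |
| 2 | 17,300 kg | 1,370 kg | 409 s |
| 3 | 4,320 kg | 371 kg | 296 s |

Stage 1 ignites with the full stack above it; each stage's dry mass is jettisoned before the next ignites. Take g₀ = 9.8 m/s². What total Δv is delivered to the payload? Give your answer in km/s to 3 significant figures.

Δv ≈ 13.2 km/s

Ignition mass of stage 1 = 127,000+13,200 + 17,300+1,370 + 4,320+371 + 763 = 164,324 kg.
Stage 1: m₀ = 164,324 kg, m_f = 164,324 − 127,000 = 37,324 kg; Δv = 246×9.8×ln(4.403) = 2410.8×1.4822 ≈ 3573 m/s.
Stage 2: m₀ = 24,124 kg, m_f = 24,124 − 17,300 = 6,824 kg; Δv = 409×9.8×ln(3.535) = 4008.2×1.2628 ≈ 5061 m/s.
Stage 3: m₀ = 5,454 kg, m_f = 5,454 − 4,320 = 1,134 kg; Δv = 296×9.8×ln(4.81) = 2900.8×1.5706 ≈ 4556 m/s.
Total Δv = 3573 + 5061 + 4556 = 13190 m/s.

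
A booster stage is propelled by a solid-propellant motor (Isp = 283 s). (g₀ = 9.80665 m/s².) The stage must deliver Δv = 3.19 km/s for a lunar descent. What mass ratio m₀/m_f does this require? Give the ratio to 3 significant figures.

v_e = Isp · g₀ = 283 × 9.80665 = 2775.3 m/s.
m₀/m_f = exp(Δv / v_e) = exp(3190 / 2775.3) = exp(1.1494) = 3.1564.

mass ratio ≈ 3.16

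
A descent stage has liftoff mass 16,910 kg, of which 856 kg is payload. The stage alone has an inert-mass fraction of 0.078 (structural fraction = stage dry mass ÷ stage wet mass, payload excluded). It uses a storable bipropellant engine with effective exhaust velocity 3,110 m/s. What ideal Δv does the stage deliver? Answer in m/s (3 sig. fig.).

Stage wet mass = m₀ − payload = 16,910 − 856 = 16,054 kg.
Stage dry mass = ε × stage wet mass = 0.078 × 16,054 = 1,252.21 kg.
Burnout mass m_f = stage dry + payload = 1,252.21 + 856 = 2,108.21 kg.
Δv = v_e · ln(16,910/2,108.21) = 3110.0 × ln(8.021) = 3110.0 × 2.0821 ≈ 6475 m/s.

Δv ≈ 6480 m/s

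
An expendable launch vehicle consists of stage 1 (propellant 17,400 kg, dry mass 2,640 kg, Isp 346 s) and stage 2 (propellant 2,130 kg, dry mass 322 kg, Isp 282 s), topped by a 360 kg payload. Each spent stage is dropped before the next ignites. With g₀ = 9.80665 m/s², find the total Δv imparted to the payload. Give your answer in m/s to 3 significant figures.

Δv ≈ 8780 m/s

Ignition mass of stage 1 = 17,400+2,640 + 2,130+322 + 360 = 22,852 kg.
Stage 1: m₀ = 22,852 kg, m_f = 22,852 − 17,400 = 5,452 kg; Δv = 346×9.80665×ln(4.191) = 3393.1×1.4331 ≈ 4863 m/s.
Stage 2: m₀ = 2,812 kg, m_f = 2,812 − 2,130 = 682 kg; Δv = 282×9.80665×ln(4.123) = 2765.5×1.4166 ≈ 3918 m/s.
Total Δv = 4863 + 3918 = 8781 m/s.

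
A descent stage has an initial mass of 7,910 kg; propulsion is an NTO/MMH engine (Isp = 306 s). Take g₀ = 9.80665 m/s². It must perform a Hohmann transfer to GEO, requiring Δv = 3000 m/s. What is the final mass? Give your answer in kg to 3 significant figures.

v_e = Isp · g₀ = 306 × 9.80665 = 3000.8 m/s.
From the ideal rocket equation, m₀/m_f = exp(Δv / v_e) = exp(3000 / 3000.8) = exp(0.9997) = 2.7175.
m_f = m₀ / 2.7175 = 7,910 / 2.7175 = 2,910.76 kg.

final mass ≈ 2910 kg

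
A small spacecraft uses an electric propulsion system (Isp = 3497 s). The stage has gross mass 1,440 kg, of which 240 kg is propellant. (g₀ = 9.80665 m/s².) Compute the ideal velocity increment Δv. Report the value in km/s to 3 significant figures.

v_e = Isp · g₀ = 3497 × 9.80665 = 34293.9 m/s.
m_f = m₀ − m_prop = 1,440 − 240 = 1,200 kg.
Δv = v_e · ln(m₀/m_f) = 34293.9 × ln(1.2) = 34293.9 × 0.1823 ≈ 6252.5 m/s.

Δv ≈ 6.25 km/s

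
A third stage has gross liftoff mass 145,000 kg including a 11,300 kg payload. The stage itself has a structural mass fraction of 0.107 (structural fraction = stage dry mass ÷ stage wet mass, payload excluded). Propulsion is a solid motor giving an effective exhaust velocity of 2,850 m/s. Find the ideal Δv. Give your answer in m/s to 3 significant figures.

Stage wet mass = m₀ − payload = 145,000 − 11,300 = 133,700 kg.
Stage dry mass = ε × stage wet mass = 0.107 × 133,700 = 14,305.9 kg.
Burnout mass m_f = stage dry + payload = 14,305.9 + 11,300 = 25,605.9 kg.
Δv = v_e · ln(145,000/25,605.9) = 2850.0 × ln(5.663) = 2850.0 × 1.7339 ≈ 4942 m/s.

Δv ≈ 4940 m/s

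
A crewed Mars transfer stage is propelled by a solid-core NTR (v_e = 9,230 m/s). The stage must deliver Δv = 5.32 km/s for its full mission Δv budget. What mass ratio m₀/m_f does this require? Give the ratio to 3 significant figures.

mass ratio ≈ 1.78

Using Δv = v_e ln(m₀/m_f): m₀/m_f = exp(Δv / v_e) = exp(5320 / 9230.0) = exp(0.5764) = 1.7796.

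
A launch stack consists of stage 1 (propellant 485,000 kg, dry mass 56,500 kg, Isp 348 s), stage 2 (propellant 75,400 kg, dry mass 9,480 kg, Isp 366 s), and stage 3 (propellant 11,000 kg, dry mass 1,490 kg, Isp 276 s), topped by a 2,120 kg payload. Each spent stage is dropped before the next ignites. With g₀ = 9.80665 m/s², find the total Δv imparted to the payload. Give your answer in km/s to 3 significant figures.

Δv ≈ 13.7 km/s

Ignition mass of stage 1 = 485,000+56,500 + 75,400+9,480 + 11,000+1,490 + 2,120 = 640,990 kg.
Stage 1: m₀ = 640,990 kg, m_f = 640,990 − 485,000 = 155,990 kg; Δv = 348×9.80665×ln(4.109) = 3412.7×1.4132 ≈ 4823 m/s.
Stage 2: m₀ = 99,490 kg, m_f = 99,490 − 75,400 = 24,090 kg; Δv = 366×9.80665×ln(4.13) = 3589.2×1.4183 ≈ 5090 m/s.
Stage 3: m₀ = 14,610 kg, m_f = 14,610 − 11,000 = 3,610 kg; Δv = 276×9.80665×ln(4.047) = 2706.6×1.3980 ≈ 3784 m/s.
Total Δv = 4823 + 5090 + 3784 = 13697 m/s.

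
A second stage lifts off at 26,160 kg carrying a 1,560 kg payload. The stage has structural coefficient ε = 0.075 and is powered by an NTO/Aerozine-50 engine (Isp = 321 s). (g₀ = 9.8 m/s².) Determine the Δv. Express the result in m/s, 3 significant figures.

Δv ≈ 6410 m/s

Stage wet mass = m₀ − payload = 26,160 − 1,560 = 24,600 kg.
Stage dry mass = ε × stage wet mass = 0.075 × 24,600 = 1,845 kg.
Burnout mass m_f = stage dry + payload = 1,845 + 1,560 = 3,405 kg.
v_e = Isp · g₀ = 321 × 9.8 = 3145.8 m/s.
Δv = v_e · ln(26,160/3,405) = 3145.8 × ln(7.683) = 3145.8 × 2.0390 ≈ 6414 m/s.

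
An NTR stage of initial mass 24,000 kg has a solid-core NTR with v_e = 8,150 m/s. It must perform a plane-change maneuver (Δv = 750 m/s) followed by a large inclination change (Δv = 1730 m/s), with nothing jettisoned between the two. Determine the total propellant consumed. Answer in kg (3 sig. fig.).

total propellant consumed ≈ 6300 kg

After the first burn: m = 24000 × exp(−750/8150.0) = 24000 × 0.91208 = 21,889.9 kg.
After the second burn: m = 21,889.9 × exp(−1730/8150.0) = 21,889.9 × 0.80875 = 17,703.5 kg.
Total propellant = m₀ − m_final = 24000 − 17,703.5 = 6,296.5 kg.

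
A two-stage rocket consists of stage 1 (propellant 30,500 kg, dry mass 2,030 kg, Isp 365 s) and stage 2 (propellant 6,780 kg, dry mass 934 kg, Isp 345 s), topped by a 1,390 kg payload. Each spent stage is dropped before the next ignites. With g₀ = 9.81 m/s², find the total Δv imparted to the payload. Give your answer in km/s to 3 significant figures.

Δv ≈ 9.34 km/s

Ignition mass of stage 1 = 30,500+2,030 + 6,780+934 + 1,390 = 41,634 kg.
Stage 1: m₀ = 41,634 kg, m_f = 41,634 − 30,500 = 11,134 kg; Δv = 365×9.81×ln(3.739) = 3580.7×1.3189 ≈ 4723 m/s.
Stage 2: m₀ = 9,104 kg, m_f = 9,104 − 6,780 = 2,324 kg; Δv = 345×9.81×ln(3.917) = 3384.5×1.3654 ≈ 4621 m/s.
Total Δv = 4723 + 4621 = 9344 m/s.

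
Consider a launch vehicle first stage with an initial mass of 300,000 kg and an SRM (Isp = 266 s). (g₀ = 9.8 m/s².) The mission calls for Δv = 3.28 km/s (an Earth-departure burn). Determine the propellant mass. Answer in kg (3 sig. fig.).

propellant mass ≈ 215000 kg

v_e = Isp · g₀ = 266 × 9.8 = 2606.8 m/s.
Using Δv = v_e ln(m₀/m_f): m₀/m_f = exp(Δv / v_e) = exp(3280 / 2606.8) = exp(1.2582) = 3.5192.
m_f = 300,000 / 3.5192 = 85,246.6 kg, so propellant = m₀ − m_f = 300,000 − 85,246.6 = 214,753.4 kg.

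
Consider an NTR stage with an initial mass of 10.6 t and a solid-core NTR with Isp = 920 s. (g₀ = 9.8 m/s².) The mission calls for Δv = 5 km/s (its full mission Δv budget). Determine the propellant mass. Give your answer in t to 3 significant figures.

propellant mass ≈ 4.51 t

v_e = Isp · g₀ = 920 × 9.8 = 9016.0 m/s.
m₀/m_f = exp(Δv / v_e) = exp(5000 / 9016.0) = exp(0.5546) = 1.7412.
m_f = 10.6 / 1.7412 = 6.08776 t, so propellant = m₀ − m_f = 10.6 − 6.08776 = 4.51224 t.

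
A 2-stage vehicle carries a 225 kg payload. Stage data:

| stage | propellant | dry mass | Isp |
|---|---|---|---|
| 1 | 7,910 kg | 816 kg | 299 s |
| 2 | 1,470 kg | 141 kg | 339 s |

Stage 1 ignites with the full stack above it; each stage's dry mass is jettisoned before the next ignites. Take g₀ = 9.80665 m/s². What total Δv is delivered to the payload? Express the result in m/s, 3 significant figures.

Ignition mass of stage 1 = 7,910+816 + 1,470+141 + 225 = 10,562 kg.
Stage 1: m₀ = 10,562 kg, m_f = 10,562 − 7,910 = 2,652 kg; Δv = 299×9.80665×ln(3.983) = 2932.2×1.3819 ≈ 4052 m/s.
Stage 2: m₀ = 1,836 kg, m_f = 1,836 − 1,470 = 366 kg; Δv = 339×9.80665×ln(5.016) = 3324.5×1.6127 ≈ 5361 m/s.
Total Δv = 4052 + 5361 = 9413 m/s.

Δv ≈ 9410 m/s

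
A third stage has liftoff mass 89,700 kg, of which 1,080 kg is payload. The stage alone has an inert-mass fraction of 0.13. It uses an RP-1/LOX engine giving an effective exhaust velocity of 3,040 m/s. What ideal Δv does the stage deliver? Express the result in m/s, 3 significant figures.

Δv ≈ 5970 m/s

Stage wet mass = m₀ − payload = 89,700 − 1,080 = 88,620 kg.
Stage dry mass = ε × stage wet mass = 0.13 × 88,620 = 11,520.6 kg.
Burnout mass m_f = stage dry + payload = 11,520.6 + 1,080 = 12,600.6 kg.
Δv = v_e · ln(89,700/12,600.6) = 3040.0 × ln(7.119) = 3040.0 × 1.9627 ≈ 5967 m/s.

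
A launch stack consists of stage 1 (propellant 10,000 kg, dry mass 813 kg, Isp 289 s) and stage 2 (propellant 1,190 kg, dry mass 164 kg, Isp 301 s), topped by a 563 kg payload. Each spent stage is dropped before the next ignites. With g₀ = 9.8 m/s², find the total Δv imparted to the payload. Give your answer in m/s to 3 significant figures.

Ignition mass of stage 1 = 10,000+813 + 1,190+164 + 563 = 12,730 kg.
Stage 1: m₀ = 12,730 kg, m_f = 12,730 − 10,000 = 2,730 kg; Δv = 289×9.8×ln(4.663) = 2832.2×1.5397 ≈ 4361 m/s.
Stage 2: m₀ = 1,917 kg, m_f = 1,917 − 1,190 = 727 kg; Δv = 301×9.8×ln(2.637) = 2949.8×0.9696 ≈ 2860 m/s.
Total Δv = 4361 + 2860 = 7221 m/s.

Δv ≈ 7220 m/s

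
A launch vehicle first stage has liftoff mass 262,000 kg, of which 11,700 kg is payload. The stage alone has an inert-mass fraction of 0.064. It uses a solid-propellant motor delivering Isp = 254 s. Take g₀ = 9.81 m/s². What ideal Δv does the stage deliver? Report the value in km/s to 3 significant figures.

Δv ≈ 5.60 km/s

Stage wet mass = m₀ − payload = 262,000 − 11,700 = 250,300 kg.
Stage dry mass = ε × stage wet mass = 0.064 × 250,300 = 16,019.2 kg.
Burnout mass m_f = stage dry + payload = 16,019.2 + 11,700 = 27,719.2 kg.
v_e = Isp · g₀ = 254 × 9.81 = 2491.7 m/s.
Rocket equation: Δv = v_e · ln(262,000/27,719.2) = 2491.7 × ln(9.452) = 2491.7 × 2.2462 ≈ 5597 m/s.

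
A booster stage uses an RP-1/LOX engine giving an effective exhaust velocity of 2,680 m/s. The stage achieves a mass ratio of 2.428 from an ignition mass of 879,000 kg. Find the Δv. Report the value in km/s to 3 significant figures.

Δv = v_e · ln(2.428) = 2680.0 × 0.8871 ≈ 2377.3 m/s.

Δv ≈ 2.38 km/s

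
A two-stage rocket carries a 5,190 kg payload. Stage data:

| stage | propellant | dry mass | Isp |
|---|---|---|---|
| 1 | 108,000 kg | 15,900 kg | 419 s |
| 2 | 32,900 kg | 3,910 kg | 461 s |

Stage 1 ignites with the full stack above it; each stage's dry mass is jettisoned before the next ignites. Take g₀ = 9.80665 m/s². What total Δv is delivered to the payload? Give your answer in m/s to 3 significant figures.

Ignition mass of stage 1 = 108,000+15,900 + 32,900+3,910 + 5,190 = 165,900 kg.
Stage 1: m₀ = 165,900 kg, m_f = 165,900 − 108,000 = 57,900 kg; Δv = 419×9.80665×ln(2.865) = 4109.0×1.0527 ≈ 4325 m/s.
Stage 2: m₀ = 42,000 kg, m_f = 42,000 − 32,900 = 9,100 kg; Δv = 461×9.80665×ln(4.615) = 4520.9×1.5294 ≈ 6914 m/s.
Total Δv = 4325 + 6914 = 11239 m/s.

Δv ≈ 11200 m/s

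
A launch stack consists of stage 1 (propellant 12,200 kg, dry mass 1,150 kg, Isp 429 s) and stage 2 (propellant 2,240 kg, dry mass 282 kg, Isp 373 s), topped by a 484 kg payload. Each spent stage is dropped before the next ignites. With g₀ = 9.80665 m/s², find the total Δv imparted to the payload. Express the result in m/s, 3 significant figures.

Δv ≈ 10800 m/s

Ignition mass of stage 1 = 12,200+1,150 + 2,240+282 + 484 = 16,356 kg.
Stage 1: m₀ = 16,356 kg, m_f = 16,356 − 12,200 = 4,156 kg; Δv = 429×9.80665×ln(3.936) = 4207.1×1.3700 ≈ 5764 m/s.
Stage 2: m₀ = 3,006 kg, m_f = 3,006 − 2,240 = 766 kg; Δv = 373×9.80665×ln(3.924) = 3657.9×1.3672 ≈ 5001 m/s.
Total Δv = 5764 + 5001 = 10765 m/s.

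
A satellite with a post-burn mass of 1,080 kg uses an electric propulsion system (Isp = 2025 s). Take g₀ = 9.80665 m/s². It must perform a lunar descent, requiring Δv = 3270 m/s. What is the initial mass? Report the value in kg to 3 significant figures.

v_e = Isp · g₀ = 2025 × 9.80665 = 19858.5 m/s.
By the Tsiolkovsky rocket equation, m₀/m_f = exp(Δv / v_e) = exp(3270 / 19858.5) = exp(0.1647) = 1.1790.
m₀ = m_f × 1.1790 = 1,080 × 1.1790 = 1,273.32 kg.

initial mass ≈ 1270 kg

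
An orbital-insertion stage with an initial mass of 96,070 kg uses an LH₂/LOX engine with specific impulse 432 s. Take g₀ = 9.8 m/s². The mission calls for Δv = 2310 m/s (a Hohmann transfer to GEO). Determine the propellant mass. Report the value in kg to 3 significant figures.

propellant mass ≈ 40400 kg

v_e = Isp · g₀ = 432 × 9.8 = 4233.6 m/s.
m₀/m_f = exp(Δv / v_e) = exp(2310 / 4233.6) = exp(0.5456) = 1.7257.
m_f = 96,070 / 1.7257 = 55,670.2 kg, so propellant = m₀ − m_f = 96,070 − 55,670.2 = 40,399.8 kg.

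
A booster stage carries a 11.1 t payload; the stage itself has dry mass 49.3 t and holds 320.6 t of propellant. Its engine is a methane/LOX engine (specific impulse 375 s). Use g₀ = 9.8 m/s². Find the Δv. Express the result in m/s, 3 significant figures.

Δv ≈ 6770 m/s

v_e = Isp · g₀ = 375 × 9.8 = 3675.0 m/s.
m₀ = payload + dry + propellant = 11.1 + 49.3 + 320.6 = 381 t.
m_f = payload + dry = 11.1 + 49.3 = 60.4 t.
Using Δv = v_e ln(m₀/m_f): Δv = v_e · ln(m₀/m_f) = 3675.0 × ln(6.308) = 3675.0 × 1.8418 ≈ 6768.7 m/s.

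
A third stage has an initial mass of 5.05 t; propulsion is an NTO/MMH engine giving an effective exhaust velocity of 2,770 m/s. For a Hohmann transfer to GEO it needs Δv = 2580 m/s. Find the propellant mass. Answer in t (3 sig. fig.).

propellant mass ≈ 3.06 t

From the ideal rocket equation, m₀/m_f = exp(Δv / v_e) = exp(2580 / 2770.0) = exp(0.9314) = 2.5381.
m_f = 5.05 / 2.5381 = 1.98968 t, so propellant = m₀ − m_f = 5.05 − 1.98968 = 3.06032 t.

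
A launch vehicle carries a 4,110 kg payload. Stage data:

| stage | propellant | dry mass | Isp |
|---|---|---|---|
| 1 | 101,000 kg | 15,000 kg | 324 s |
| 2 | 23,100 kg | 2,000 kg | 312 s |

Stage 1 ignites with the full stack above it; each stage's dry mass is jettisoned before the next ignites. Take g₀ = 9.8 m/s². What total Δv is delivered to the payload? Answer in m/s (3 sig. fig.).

Ignition mass of stage 1 = 101,000+15,000 + 23,100+2,000 + 4,110 = 145,210 kg.
Stage 1: m₀ = 145,210 kg, m_f = 145,210 − 101,000 = 44,210 kg; Δv = 324×9.8×ln(3.285) = 3175.2×1.1892 ≈ 3776 m/s.
Stage 2: m₀ = 29,210 kg, m_f = 29,210 − 23,100 = 6,110 kg; Δv = 312×9.8×ln(4.781) = 3057.6×1.5646 ≈ 4784 m/s.
Total Δv = 3776 + 4784 = 8560 m/s.

Δv ≈ 8560 m/s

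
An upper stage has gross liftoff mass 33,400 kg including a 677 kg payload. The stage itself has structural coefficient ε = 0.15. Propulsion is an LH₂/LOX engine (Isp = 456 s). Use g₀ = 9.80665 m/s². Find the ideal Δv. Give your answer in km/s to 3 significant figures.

Stage wet mass = m₀ − payload = 33,400 − 677 = 32,723 kg.
Stage dry mass = ε × stage wet mass = 0.15 × 32,723 = 4,908.45 kg.
Burnout mass m_f = stage dry + payload = 4,908.45 + 677 = 5,585.45 kg.
v_e = Isp · g₀ = 456 × 9.80665 = 4471.8 m/s.
From the ideal rocket equation, Δv = v_e · ln(33,400/5,585.45) = 4471.8 × ln(5.98) = 4471.8 × 1.7884 ≈ 7997 m/s.

Δv ≈ 8.00 km/s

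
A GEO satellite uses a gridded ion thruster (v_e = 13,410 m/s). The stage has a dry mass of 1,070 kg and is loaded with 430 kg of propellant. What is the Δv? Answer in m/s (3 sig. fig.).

Δv ≈ 4530 m/s

m₀ = m_dry + m_prop = 1,070 + 430 = 1,500 kg.
Rocket equation: Δv = v_e · ln(m₀/m_f) = 13410.0 × ln(1.402) = 13410.0 × 0.3378 ≈ 4530.0 m/s.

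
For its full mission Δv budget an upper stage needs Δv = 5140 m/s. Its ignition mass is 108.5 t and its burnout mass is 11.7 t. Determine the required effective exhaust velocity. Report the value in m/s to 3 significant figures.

v_e ≈ 2310 m/s

ln(m₀/m_f) = ln(108500/11700) = ln(9.274) = 2.2272.
By the Tsiolkovsky rocket equation, v_e = Δv / ln(m₀/m_f) = 5140 / 2.2272 = 2307.9 m/s.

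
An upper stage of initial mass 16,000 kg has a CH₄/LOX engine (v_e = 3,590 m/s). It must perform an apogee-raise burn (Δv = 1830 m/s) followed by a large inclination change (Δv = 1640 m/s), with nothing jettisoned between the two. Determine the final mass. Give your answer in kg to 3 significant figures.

After the first burn: m = 16000 × exp(−1830/3590.0) = 16000 × 0.60065 = 9,610.4 kg.
After the second burn: m = 9,610.4 × exp(−1640/3590.0) = 9,610.4 × 0.63329 = 6,086.17 kg.

final mass ≈ 6090 kg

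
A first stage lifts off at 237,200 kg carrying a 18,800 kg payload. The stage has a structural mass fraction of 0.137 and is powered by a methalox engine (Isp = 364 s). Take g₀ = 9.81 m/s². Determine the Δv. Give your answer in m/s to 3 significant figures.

Δv ≈ 5650 m/s

Stage wet mass = m₀ − payload = 237,200 − 18,800 = 218,400 kg.
Stage dry mass = ε × stage wet mass = 0.137 × 218,400 = 29,920.8 kg.
Burnout mass m_f = stage dry + payload = 29,920.8 + 18,800 = 48,720.8 kg.
v_e = Isp · g₀ = 364 × 9.81 = 3570.8 m/s.
Δv = v_e · ln(237,200/48,720.8) = 3570.8 × ln(4.869) = 3570.8 × 1.5828 ≈ 5652 m/s.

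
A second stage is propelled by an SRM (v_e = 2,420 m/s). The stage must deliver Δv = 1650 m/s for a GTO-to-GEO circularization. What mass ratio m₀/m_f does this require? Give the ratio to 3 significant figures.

Using Δv = v_e ln(m₀/m_f): m₀/m_f = exp(Δv / v_e) = exp(1650 / 2420.0) = exp(0.6818) = 1.9775.

mass ratio ≈ 1.98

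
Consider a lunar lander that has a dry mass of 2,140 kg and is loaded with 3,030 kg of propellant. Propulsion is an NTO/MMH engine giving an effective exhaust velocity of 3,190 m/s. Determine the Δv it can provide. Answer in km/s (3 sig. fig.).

m₀ = m_dry + m_prop = 2,140 + 3,030 = 5,170 kg.
Δv = v_e · ln(m₀/m_f) = 3190.0 × ln(2.416) = 3190.0 × 0.8821 ≈ 2813.8 m/s.

Δv ≈ 2.81 km/s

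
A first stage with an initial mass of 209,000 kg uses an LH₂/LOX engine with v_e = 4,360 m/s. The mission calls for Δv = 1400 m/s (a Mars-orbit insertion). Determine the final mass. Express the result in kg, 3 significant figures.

m₀/m_f = exp(Δv / v_e) = exp(1400 / 4360.0) = exp(0.3211) = 1.3786.
m_f = m₀ / 1.3786 = 209,000 / 1.3786 = 151,603 kg.

final mass ≈ 152000 kg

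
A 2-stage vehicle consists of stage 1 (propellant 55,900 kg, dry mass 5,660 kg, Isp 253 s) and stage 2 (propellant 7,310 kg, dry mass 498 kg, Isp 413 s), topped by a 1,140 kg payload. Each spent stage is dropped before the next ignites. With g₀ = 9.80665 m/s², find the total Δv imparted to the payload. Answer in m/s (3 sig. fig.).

Δv ≈ 10800 m/s

Ignition mass of stage 1 = 55,900+5,660 + 7,310+498 + 1,140 = 70,508 kg.
Stage 1: m₀ = 70,508 kg, m_f = 70,508 − 55,900 = 14,608 kg; Δv = 253×9.80665×ln(4.827) = 2481.1×1.5742 ≈ 3906 m/s.
Stage 2: m₀ = 8,948 kg, m_f = 8,948 − 7,310 = 1,638 kg; Δv = 413×9.80665×ln(5.463) = 4050.1×1.6980 ≈ 6877 m/s.
Total Δv = 3906 + 6877 = 10783 m/s.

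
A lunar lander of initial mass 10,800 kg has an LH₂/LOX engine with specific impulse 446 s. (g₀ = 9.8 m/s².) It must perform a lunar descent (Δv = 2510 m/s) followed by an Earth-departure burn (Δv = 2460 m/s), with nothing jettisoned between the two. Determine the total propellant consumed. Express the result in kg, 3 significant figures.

total propellant consumed ≈ 7340 kg

v_e = Isp · g₀ = 446 × 9.8 = 4370.8 m/s.
After the first burn: m = 10800 × exp(−2510/4370.8) = 10800 × 0.56312 = 6,081.7 kg.
After the second burn: m = 6,081.7 × exp(−2460/4370.8) = 6,081.7 × 0.56960 = 3,464.14 kg.
Total propellant = m₀ − m_final = 10800 − 3,464.14 = 7,335.86 kg.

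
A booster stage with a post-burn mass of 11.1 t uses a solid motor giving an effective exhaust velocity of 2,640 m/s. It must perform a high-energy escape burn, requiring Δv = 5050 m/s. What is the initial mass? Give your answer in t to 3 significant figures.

initial mass ≈ 75.2 t

By the Tsiolkovsky rocket equation, m₀/m_f = exp(Δv / v_e) = exp(5050 / 2640.0) = exp(1.9129) = 6.7726.
m₀ = m_f × 6.7726 = 11.1 × 6.7726 = 75.1759 t.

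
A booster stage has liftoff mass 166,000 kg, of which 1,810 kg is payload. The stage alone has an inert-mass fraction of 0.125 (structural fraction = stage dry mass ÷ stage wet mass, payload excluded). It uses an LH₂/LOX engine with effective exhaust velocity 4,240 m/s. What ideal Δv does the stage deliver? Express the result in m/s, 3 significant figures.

Stage wet mass = m₀ − payload = 166,000 − 1,810 = 164,190 kg.
Stage dry mass = ε × stage wet mass = 0.125 × 164,190 = 20,523.8 kg.
Burnout mass m_f = stage dry + payload = 20,523.8 + 1,810 = 22,333.8 kg.
Using Δv = v_e ln(m₀/m_f): Δv = v_e · ln(166,000/22,333.8) = 4240.0 × ln(7.433) = 4240.0 × 2.0059 ≈ 8505 m/s.

Δv ≈ 8500 m/s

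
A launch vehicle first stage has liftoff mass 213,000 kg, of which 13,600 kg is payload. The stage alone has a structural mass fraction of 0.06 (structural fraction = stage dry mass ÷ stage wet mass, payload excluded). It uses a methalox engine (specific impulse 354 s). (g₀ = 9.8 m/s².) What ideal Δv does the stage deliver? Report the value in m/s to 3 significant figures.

Stage wet mass = m₀ − payload = 213,000 − 13,600 = 199,400 kg.
Stage dry mass = ε × stage wet mass = 0.06 × 199,400 = 11,964 kg.
Burnout mass m_f = stage dry + payload = 11,964 + 13,600 = 25,564 kg.
v_e = Isp · g₀ = 354 × 9.8 = 3469.2 m/s.
Δv = v_e · ln(213,000/25,564) = 3469.2 × ln(8.332) = 3469.2 × 2.1201 ≈ 7355 m/s.

Δv ≈ 7360 m/s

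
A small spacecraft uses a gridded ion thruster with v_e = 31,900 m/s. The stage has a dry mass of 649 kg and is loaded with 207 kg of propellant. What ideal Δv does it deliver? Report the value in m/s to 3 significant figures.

Δv ≈ 8830 m/s

m₀ = m_dry + m_prop = 649 + 207 = 856 kg.
Δv = v_e · ln(m₀/m_f) = 31900.0 × ln(1.319) = 31900.0 × 0.2768 ≈ 8831.1 m/s.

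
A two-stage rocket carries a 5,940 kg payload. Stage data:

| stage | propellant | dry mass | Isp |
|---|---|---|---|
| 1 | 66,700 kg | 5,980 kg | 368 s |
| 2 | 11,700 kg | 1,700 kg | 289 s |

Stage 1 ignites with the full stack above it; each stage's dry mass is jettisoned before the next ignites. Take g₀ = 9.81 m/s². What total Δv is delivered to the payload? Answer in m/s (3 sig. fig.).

Ignition mass of stage 1 = 66,700+5,980 + 11,700+1,700 + 5,940 = 92,020 kg.
Stage 1: m₀ = 92,020 kg, m_f = 92,020 − 66,700 = 25,320 kg; Δv = 368×9.81×ln(3.634) = 3610.1×1.2904 ≈ 4658 m/s.
Stage 2: m₀ = 19,340 kg, m_f = 19,340 − 11,700 = 7,640 kg; Δv = 289×9.81×ln(2.531) = 2835.1×0.9288 ≈ 2633 m/s.
Total Δv = 4658 + 2633 = 7291 m/s.

Δv ≈ 7290 m/s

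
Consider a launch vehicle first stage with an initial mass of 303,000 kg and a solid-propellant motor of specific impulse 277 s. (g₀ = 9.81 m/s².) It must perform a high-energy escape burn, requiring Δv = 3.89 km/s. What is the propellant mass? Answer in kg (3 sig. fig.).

v_e = Isp · g₀ = 277 × 9.81 = 2717.4 m/s.
Rocket equation: m₀/m_f = exp(Δv / v_e) = exp(3890 / 2717.4) = exp(1.4315) = 4.1851.
m_f = 303,000 / 4.1851 = 72,399.7 kg, so propellant = m₀ − m_f = 303,000 − 72,399.7 = 230,600.3 kg.

propellant mass ≈ 231000 kg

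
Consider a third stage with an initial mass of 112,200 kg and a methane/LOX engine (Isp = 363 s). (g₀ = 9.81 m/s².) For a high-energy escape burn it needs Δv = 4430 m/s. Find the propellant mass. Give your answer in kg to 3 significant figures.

v_e = Isp · g₀ = 363 × 9.81 = 3561.0 m/s.
m₀/m_f = exp(Δv / v_e) = exp(4430 / 3561.0) = exp(1.2440) = 3.4695.
m_f = 112,200 / 3.4695 = 32,339 kg, so propellant = m₀ − m_f = 112,200 − 32,339 = 79,861 kg.

propellant mass ≈ 79900 kg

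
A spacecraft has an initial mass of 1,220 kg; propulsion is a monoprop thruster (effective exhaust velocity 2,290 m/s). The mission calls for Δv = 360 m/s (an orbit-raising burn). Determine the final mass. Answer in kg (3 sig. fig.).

Rocket equation: m₀/m_f = exp(Δv / v_e) = exp(360 / 2290.0) = exp(0.1572) = 1.1702.
m_f = m₀ / 1.1702 = 1,220 / 1.1702 = 1,042.56 kg.

final mass ≈ 1040 kg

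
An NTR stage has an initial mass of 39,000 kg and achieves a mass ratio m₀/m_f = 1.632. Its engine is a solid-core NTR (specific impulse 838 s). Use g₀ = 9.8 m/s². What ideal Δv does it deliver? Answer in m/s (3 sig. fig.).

Δv ≈ 4020 m/s

v_e = Isp · g₀ = 838 × 9.8 = 8212.4 m/s.
Δv = v_e · ln(1.632) = 8212.4 × 0.4898 ≈ 4022.5 m/s.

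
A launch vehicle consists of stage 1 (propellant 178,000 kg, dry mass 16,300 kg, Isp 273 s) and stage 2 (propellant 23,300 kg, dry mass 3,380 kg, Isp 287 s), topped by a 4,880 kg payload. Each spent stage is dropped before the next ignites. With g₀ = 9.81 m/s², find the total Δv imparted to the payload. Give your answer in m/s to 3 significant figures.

Ignition mass of stage 1 = 178,000+16,300 + 23,300+3,380 + 4,880 = 225,860 kg.
Stage 1: m₀ = 225,860 kg, m_f = 225,860 − 178,000 = 47,860 kg; Δv = 273×9.81×ln(4.719) = 2678.1×1.5516 ≈ 4155 m/s.
Stage 2: m₀ = 31,560 kg, m_f = 31,560 − 23,300 = 8,260 kg; Δv = 287×9.81×ln(3.821) = 2815.5×1.3405 ≈ 3774 m/s.
Total Δv = 4155 + 3774 = 7929 m/s.

Δv ≈ 7930 m/s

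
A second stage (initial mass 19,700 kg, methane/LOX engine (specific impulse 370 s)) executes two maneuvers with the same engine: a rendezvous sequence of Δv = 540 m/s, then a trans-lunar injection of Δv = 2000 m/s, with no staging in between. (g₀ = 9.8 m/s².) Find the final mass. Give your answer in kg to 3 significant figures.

v_e = Isp · g₀ = 370 × 9.8 = 3626.0 m/s.
After the first burn: m = 19700 × exp(−540/3626.0) = 19700 × 0.86163 = 16,974.1 kg.
After the second burn: m = 16,974.1 × exp(−2000/3626.0) = 16,974.1 × 0.57604 = 9,777.76 kg.

final mass ≈ 9780 kg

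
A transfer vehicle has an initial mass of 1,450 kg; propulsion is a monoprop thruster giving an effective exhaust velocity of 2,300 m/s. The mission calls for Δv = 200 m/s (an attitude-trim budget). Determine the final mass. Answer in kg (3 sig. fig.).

By the Tsiolkovsky rocket equation, m₀/m_f = exp(Δv / v_e) = exp(200 / 2300.0) = exp(0.0870) = 1.0908.
m_f = m₀ / 1.0908 = 1,450 / 1.0908 = 1,329.3 kg.

final mass ≈ 1330 kg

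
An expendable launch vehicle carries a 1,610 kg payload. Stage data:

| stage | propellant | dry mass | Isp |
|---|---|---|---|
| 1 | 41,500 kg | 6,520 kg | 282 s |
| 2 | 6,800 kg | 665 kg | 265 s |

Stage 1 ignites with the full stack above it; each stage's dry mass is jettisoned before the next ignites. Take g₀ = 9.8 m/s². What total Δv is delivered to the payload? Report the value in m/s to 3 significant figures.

Δv ≈ 7180 m/s

Ignition mass of stage 1 = 41,500+6,520 + 6,800+665 + 1,610 = 57,095 kg.
Stage 1: m₀ = 57,095 kg, m_f = 57,095 − 41,500 = 15,595 kg; Δv = 282×9.8×ln(3.661) = 2763.6×1.2978 ≈ 3587 m/s.
Stage 2: m₀ = 9,075 kg, m_f = 9,075 − 6,800 = 2,275 kg; Δv = 265×9.8×ln(3.989) = 2597.0×1.3835 ≈ 3593 m/s.
Total Δv = 3587 + 3593 = 7180 m/s.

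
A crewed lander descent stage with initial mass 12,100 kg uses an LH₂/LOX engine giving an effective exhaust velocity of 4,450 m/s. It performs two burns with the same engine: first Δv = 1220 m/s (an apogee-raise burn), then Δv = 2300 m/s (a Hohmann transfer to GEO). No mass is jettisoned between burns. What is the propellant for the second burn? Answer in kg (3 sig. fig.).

After the first burn: m = 12100 × exp(−1220/4450.0) = 12100 × 0.76021 = 9,198.54 kg.
After the second burn: m = 9,198.54 × exp(−2300/4450.0) = 9,198.54 × 0.59639 = 5,485.92 kg.
Second-burn propellant = 9,198.54 − 5,485.92 = 3,712.62 kg.

propellant for the second burn ≈ 3710 kg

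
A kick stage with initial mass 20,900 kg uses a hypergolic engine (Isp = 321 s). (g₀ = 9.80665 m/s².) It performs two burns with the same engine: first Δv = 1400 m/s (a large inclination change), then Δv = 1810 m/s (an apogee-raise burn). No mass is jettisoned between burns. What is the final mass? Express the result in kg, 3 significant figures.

final mass ≈ 7540 kg

v_e = Isp · g₀ = 321 × 9.80665 = 3147.9 m/s.
After the first burn: m = 20900 × exp(−1400/3147.9) = 20900 × 0.64099 = 13,396.7 kg.
After the second burn: m = 13,396.7 × exp(−1810/3147.9) = 13,396.7 × 0.56272 = 7,538.59 kg.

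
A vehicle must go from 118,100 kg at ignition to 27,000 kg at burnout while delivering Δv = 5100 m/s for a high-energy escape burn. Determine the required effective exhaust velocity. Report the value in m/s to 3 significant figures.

ln(m₀/m_f) = ln(118100/27000) = ln(4.374) = 1.4757.
By the Tsiolkovsky rocket equation, v_e = Δv / ln(m₀/m_f) = 5100 / 1.4757 = 3456.0 m/s.

v_e ≈ 3460 m/s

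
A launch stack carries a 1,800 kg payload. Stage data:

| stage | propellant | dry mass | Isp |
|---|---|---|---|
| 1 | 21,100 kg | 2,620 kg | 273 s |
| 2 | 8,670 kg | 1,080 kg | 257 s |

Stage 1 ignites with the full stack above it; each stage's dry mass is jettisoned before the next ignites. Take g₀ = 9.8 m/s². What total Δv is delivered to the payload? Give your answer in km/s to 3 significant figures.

Δv ≈ 5.94 km/s

Ignition mass of stage 1 = 21,100+2,620 + 8,670+1,080 + 1,800 = 35,270 kg.
Stage 1: m₀ = 35,270 kg, m_f = 35,270 − 21,100 = 14,170 kg; Δv = 273×9.8×ln(2.489) = 2675.4×0.9119 ≈ 2440 m/s.
Stage 2: m₀ = 11,550 kg, m_f = 11,550 − 8,670 = 2,880 kg; Δv = 257×9.8×ln(4.01) = 2518.6×1.3889 ≈ 3498 m/s.
Total Δv = 2440 + 3498 = 5938 m/s.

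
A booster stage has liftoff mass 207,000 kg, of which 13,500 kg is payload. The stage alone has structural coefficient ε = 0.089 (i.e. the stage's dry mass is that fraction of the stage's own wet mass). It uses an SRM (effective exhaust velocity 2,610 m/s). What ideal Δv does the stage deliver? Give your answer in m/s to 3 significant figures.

Δv ≈ 4980 m/s

Stage wet mass = m₀ − payload = 207,000 − 13,500 = 193,500 kg.
Stage dry mass = ε × stage wet mass = 0.089 × 193,500 = 17,221.5 kg.
Burnout mass m_f = stage dry + payload = 17,221.5 + 13,500 = 30,721.5 kg.
Using Δv = v_e ln(m₀/m_f): Δv = v_e · ln(207,000/30,721.5) = 2610.0 × ln(6.738) = 2610.0 × 1.9078 ≈ 4979 m/s.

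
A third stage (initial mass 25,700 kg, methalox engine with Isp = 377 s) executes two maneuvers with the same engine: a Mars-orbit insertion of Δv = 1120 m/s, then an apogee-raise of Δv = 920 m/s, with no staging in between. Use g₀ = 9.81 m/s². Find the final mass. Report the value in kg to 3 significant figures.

v_e = Isp · g₀ = 377 × 9.81 = 3698.4 m/s.
After the first burn: m = 25700 × exp(−1120/3698.4) = 25700 × 0.73872 = 18,985.1 kg.
After the second burn: m = 18,985.1 × exp(−920/3698.4) = 18,985.1 × 0.77977 = 14,804 kg.

final mass ≈ 14800 kg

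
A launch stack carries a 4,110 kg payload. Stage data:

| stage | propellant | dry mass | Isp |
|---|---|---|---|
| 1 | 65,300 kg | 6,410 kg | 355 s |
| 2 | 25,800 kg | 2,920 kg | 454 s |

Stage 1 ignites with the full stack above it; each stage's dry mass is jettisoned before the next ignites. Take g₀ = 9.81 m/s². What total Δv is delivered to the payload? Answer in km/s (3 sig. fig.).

Ignition mass of stage 1 = 65,300+6,410 + 25,800+2,920 + 4,110 = 104,540 kg.
Stage 1: m₀ = 104,540 kg, m_f = 104,540 − 65,300 = 39,240 kg; Δv = 355×9.81×ln(2.664) = 3482.6×0.9799 ≈ 3412 m/s.
Stage 2: m₀ = 32,830 kg, m_f = 32,830 − 25,800 = 7,030 kg; Δv = 454×9.81×ln(4.67) = 4453.7×1.5412 ≈ 6864 m/s.
Total Δv = 3412 + 6864 = 10276 m/s.

Δv ≈ 10.3 km/s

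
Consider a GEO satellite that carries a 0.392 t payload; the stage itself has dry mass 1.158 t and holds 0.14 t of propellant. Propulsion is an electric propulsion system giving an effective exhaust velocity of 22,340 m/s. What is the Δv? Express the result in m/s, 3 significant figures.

Δv ≈ 1930 m/s

m₀ = payload + dry + propellant = 0.392 + 1.158 + 0.14 = 1.69 t.
m_f = payload + dry = 0.392 + 1.158 = 1.55 t.
Δv = v_e · ln(m₀/m_f) = 22340.0 × ln(1.09) = 22340.0 × 0.0865 ≈ 1931.8 m/s.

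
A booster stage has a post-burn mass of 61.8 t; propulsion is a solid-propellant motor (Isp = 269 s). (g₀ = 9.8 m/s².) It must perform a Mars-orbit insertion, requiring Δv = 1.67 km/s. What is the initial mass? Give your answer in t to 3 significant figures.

v_e = Isp · g₀ = 269 × 9.8 = 2636.2 m/s.
From the ideal rocket equation, m₀/m_f = exp(Δv / v_e) = exp(1670 / 2636.2) = exp(0.6335) = 1.8842.
m₀ = m_f × 1.8842 = 61.8 × 1.8842 = 116.444 t.

initial mass ≈ 116 t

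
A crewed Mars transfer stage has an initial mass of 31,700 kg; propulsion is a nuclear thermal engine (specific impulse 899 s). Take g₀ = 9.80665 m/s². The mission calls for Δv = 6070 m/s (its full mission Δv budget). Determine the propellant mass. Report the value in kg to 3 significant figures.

v_e = Isp · g₀ = 899 × 9.80665 = 8816.2 m/s.
By the Tsiolkovsky rocket equation, m₀/m_f = exp(Δv / v_e) = exp(6070 / 8816.2) = exp(0.6885) = 1.9907.
m_f = 31,700 / 1.9907 = 15,924 kg, so propellant = m₀ − m_f = 31,700 − 15,924 = 15,776 kg.

propellant mass ≈ 15800 kg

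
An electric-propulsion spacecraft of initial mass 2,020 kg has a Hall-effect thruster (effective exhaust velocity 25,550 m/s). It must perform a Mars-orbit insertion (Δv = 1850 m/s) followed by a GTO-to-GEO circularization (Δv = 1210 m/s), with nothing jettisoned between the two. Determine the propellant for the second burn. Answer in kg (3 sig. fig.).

propellant for the second burn ≈ 86.9 kg

After the first burn: m = 2020 × exp(−1850/25550.0) = 2020 × 0.93015 = 1,878.9 kg.
After the second burn: m = 1,878.9 × exp(−1210/25550.0) = 1,878.9 × 0.95375 = 1,792 kg.
Second-burn propellant = 1,878.9 − 1,792 = 86.9 kg.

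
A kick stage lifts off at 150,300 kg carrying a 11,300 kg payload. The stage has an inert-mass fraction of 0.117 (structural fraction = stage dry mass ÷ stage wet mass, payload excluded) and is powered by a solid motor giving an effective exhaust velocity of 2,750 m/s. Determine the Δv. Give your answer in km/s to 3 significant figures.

Stage wet mass = m₀ − payload = 150,300 − 11,300 = 139,000 kg.
Stage dry mass = ε × stage wet mass = 0.117 × 139,000 = 16,263 kg.
Burnout mass m_f = stage dry + payload = 16,263 + 11,300 = 27,563 kg.
Δv = v_e · ln(150,300/27,563) = 2750.0 × ln(5.453) = 2750.0 × 1.6962 ≈ 4664 m/s.

Δv ≈ 4.66 km/s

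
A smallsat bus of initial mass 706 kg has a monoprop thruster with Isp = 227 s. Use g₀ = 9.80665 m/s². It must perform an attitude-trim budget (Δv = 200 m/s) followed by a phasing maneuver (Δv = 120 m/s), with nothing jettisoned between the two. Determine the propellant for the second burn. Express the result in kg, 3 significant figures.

v_e = Isp · g₀ = 227 × 9.80665 = 2226.1 m/s.
After the first burn: m = 706 × exp(−200/2226.1) = 706 × 0.91407 = 645.333 kg.
After the second burn: m = 645.333 × exp(−120/2226.1) = 645.333 × 0.94752 = 611.466 kg.
Second-burn propellant = 645.333 − 611.466 = 33.867 kg.

propellant for the second burn ≈ 33.9 kg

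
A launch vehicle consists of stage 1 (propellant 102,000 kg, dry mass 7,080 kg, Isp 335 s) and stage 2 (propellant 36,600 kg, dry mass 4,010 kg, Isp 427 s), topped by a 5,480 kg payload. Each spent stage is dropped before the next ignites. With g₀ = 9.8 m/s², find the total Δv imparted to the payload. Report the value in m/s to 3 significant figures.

Δv ≈ 10100 m/s

Ignition mass of stage 1 = 102,000+7,080 + 36,600+4,010 + 5,480 = 155,170 kg.
Stage 1: m₀ = 155,170 kg, m_f = 155,170 − 102,000 = 53,170 kg; Δv = 335×9.8×ln(2.918) = 3283.0×1.0710 ≈ 3516 m/s.
Stage 2: m₀ = 46,090 kg, m_f = 46,090 − 36,600 = 9,490 kg; Δv = 427×9.8×ln(4.857) = 4184.6×1.5804 ≈ 6613 m/s.
Total Δv = 3516 + 6613 = 10129 m/s.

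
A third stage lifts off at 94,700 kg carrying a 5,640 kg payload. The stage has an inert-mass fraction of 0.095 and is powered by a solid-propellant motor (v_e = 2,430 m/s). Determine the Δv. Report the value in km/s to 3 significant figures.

Δv ≈ 4.63 km/s

Stage wet mass = m₀ − payload = 94,700 − 5,640 = 89,060 kg.
Stage dry mass = ε × stage wet mass = 0.095 × 89,060 = 8,460.7 kg.
Burnout mass m_f = stage dry + payload = 8,460.7 + 5,640 = 14,100.7 kg.
Using Δv = v_e ln(m₀/m_f): Δv = v_e · ln(94,700/14,100.7) = 2430.0 × ln(6.716) = 2430.0 × 1.9045 ≈ 4628 m/s.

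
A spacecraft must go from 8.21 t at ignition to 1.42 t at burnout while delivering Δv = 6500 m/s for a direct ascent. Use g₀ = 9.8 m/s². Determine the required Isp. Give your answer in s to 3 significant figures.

ln(m₀/m_f) = ln(8210/1420) = ln(5.782) = 1.7547.
v_e = Δv / ln(m₀/m_f) = 6500 / 1.7547 = 3704.3 m/s.
Isp = v_e / g₀ = 3704.3 / 9.8 = 378.0 s.

Isp ≈ 378 s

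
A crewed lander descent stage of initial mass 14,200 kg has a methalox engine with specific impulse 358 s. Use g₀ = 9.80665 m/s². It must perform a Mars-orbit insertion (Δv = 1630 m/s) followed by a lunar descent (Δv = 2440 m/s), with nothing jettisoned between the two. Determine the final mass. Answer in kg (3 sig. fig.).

final mass ≈ 4450 kg

v_e = Isp · g₀ = 358 × 9.80665 = 3510.8 m/s.
After the first burn: m = 14200 × exp(−1630/3510.8) = 14200 × 0.62858 = 8,925.84 kg.
After the second burn: m = 8,925.84 × exp(−2440/3510.8) = 8,925.84 × 0.49907 = 4,454.62 kg.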